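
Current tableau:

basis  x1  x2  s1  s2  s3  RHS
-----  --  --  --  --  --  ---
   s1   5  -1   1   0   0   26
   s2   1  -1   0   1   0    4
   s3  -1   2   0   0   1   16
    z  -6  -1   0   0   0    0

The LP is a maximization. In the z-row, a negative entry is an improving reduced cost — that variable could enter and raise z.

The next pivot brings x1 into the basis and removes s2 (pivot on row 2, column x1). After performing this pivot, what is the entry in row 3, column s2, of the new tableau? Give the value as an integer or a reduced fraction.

Pivot element is row 2, column x1: 1.
Normalize row 2: new (row 2, s2) = 1/1 = 1.
row 3 ← row 3 − (-1)·(new row 2): 0 − (-1)·1 = 1.

1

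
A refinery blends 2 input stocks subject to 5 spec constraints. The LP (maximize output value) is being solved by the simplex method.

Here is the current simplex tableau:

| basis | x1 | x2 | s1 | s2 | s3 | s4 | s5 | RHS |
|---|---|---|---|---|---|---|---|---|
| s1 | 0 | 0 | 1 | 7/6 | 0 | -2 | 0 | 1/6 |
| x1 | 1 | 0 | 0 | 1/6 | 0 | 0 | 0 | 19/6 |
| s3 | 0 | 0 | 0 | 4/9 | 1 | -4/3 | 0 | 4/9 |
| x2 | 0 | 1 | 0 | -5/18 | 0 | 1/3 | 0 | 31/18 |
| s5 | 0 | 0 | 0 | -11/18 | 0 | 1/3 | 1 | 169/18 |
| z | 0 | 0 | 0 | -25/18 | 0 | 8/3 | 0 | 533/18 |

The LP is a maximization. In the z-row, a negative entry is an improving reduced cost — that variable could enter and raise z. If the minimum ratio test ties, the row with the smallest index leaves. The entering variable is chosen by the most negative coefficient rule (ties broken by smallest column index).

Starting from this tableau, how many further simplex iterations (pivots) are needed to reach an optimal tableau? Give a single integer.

pivot: s2 in, s1 out → z = 626/21
No improving column remains; optimal.

1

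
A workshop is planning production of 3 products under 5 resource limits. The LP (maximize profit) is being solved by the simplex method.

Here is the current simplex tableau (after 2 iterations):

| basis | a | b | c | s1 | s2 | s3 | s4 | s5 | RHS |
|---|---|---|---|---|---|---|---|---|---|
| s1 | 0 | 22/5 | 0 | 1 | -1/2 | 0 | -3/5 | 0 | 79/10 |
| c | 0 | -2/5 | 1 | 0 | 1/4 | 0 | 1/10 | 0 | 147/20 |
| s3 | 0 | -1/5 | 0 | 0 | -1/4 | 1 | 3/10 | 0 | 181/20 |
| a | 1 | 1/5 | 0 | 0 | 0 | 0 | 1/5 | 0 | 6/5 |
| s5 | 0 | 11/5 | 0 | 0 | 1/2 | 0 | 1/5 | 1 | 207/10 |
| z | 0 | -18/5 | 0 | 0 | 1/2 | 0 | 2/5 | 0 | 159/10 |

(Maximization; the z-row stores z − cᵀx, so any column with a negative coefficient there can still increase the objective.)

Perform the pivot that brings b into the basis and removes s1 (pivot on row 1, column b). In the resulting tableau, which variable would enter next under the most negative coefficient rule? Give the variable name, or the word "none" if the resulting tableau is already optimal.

s4

Pivot element 22/5. New z-row = old z-row − (-18/5)·(row 1/(22/5)).
Updated z-row coefficients: a: 0, b: 0, c: 0, s1: 9/11, s2: 1/11, s3: 0, s4: -1/11, s5: 0.
The most negative is -1/11 in column s4, so s4 would enter next.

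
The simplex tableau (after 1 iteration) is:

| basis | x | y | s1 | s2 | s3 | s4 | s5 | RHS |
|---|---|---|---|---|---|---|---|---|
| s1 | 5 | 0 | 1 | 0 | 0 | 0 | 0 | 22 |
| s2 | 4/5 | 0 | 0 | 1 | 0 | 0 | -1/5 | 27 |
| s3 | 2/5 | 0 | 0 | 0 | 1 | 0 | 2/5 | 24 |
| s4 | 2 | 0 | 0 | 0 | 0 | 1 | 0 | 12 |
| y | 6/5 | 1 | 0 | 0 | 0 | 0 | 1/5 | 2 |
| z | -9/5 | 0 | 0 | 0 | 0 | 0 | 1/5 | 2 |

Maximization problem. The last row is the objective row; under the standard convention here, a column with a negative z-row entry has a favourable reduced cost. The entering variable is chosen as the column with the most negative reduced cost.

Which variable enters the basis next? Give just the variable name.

Objective-row coefficients: x: -9/5, y: 0, s1: 0, s2: 0, s3: 0, s4: 0, s5: 1/5.
The most negative is -9/5 in column x, so x enters.

x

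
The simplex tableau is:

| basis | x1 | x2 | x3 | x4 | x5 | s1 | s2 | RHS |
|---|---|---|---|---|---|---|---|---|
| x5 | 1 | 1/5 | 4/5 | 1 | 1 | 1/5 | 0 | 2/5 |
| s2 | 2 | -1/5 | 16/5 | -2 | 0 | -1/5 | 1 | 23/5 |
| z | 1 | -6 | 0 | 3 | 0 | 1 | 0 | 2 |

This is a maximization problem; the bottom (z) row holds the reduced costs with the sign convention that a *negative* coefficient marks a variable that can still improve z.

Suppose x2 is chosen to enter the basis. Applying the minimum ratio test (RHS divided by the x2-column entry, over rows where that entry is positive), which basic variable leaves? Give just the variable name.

x5

Ratios: row 1 (x5): (2/5)/(1/5) = 2; row 2 (s2): entry -1/5 ≤ 0, skip.
Minimum ratio 2 is in the x5 row, so x5 leaves.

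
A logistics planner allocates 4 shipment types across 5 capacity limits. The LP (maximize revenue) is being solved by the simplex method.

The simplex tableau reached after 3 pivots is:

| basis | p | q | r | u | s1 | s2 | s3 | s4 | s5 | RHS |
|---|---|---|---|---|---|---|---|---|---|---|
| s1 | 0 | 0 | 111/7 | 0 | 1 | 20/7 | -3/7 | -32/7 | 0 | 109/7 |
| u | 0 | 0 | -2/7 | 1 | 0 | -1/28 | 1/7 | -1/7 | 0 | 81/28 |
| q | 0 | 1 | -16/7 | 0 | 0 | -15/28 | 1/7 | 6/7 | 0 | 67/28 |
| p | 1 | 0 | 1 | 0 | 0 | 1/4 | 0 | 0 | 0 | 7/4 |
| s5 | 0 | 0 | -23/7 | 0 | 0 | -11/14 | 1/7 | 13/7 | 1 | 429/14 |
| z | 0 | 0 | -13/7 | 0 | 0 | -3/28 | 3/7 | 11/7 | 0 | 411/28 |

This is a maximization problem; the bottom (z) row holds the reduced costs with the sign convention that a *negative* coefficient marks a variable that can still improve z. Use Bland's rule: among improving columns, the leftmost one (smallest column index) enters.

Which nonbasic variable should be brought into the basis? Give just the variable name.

Objective-row coefficients: p: 0, q: 0, r: -13/7, u: 0, s1: 0, s2: -3/28, s3: 3/7, s4: 11/7, s5: 0.
Improving columns: r, s2. Bland's rule picks the smallest column index → r.

r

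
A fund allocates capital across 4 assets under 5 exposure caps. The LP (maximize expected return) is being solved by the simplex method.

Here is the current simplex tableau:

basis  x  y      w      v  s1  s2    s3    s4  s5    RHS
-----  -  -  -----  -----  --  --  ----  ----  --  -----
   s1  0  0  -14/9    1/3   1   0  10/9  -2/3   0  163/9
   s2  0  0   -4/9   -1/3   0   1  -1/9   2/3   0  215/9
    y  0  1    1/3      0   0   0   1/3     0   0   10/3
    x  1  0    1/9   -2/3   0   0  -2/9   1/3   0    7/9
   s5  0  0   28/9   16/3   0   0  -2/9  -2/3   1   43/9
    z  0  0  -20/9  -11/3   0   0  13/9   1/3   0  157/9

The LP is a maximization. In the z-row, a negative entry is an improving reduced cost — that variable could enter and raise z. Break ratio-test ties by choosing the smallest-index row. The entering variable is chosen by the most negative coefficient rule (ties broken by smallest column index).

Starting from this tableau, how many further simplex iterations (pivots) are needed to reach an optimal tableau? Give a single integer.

pivot: v in, s5 out → z = 995/48
pivot: s4 in, x out → z = 257/12
No improving column remains; optimal.

2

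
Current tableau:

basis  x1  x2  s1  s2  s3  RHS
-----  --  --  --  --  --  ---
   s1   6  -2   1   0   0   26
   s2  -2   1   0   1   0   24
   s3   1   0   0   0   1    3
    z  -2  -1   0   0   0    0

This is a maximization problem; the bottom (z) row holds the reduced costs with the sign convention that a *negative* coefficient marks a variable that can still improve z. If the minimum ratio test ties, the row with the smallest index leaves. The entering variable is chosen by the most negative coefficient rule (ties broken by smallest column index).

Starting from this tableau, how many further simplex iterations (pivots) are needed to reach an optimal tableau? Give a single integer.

2

pivot: x1 in, s3 out → z = 6
pivot: x2 in, s2 out → z = 36
No improving column remains; optimal.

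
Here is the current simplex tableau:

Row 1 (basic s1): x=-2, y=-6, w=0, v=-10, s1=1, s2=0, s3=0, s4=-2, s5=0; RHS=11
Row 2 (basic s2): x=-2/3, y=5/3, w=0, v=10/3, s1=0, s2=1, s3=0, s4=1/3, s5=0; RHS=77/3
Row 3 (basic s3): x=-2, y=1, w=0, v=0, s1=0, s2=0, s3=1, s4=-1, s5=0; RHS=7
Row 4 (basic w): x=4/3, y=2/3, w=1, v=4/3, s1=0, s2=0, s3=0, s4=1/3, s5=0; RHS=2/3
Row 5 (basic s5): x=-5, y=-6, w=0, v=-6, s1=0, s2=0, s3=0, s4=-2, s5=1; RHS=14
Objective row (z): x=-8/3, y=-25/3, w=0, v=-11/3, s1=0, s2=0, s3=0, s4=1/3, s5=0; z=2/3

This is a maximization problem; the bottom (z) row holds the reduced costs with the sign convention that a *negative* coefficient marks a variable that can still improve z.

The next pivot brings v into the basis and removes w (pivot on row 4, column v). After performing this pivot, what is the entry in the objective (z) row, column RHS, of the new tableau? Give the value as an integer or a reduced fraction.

5/2

Pivot element is row 4, column v: 4/3.
Normalize row 4: new (row 4, RHS) = (2/3)/(4/3) = 1/2.
z-row ← z-row − (-11/3)·(new row 4): 2/3 − (-11/3)·(1/2) = 5/2.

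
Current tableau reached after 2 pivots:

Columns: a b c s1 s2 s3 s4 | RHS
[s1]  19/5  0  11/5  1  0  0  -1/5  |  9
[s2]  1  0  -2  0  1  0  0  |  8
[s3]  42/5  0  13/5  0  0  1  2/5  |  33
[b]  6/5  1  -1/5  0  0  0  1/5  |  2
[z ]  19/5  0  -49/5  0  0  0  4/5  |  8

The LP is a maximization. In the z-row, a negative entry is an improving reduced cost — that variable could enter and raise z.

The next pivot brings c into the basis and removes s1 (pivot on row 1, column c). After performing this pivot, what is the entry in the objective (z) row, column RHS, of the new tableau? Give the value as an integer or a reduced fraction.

529/11

Pivot element is row 1, column c: 11/5.
Normalize row 1: new (row 1, RHS) = 9/(11/5) = 45/11.
z-row ← z-row − (-49/5)·(new row 1): 8 − (-49/5)·(45/11) = 529/11.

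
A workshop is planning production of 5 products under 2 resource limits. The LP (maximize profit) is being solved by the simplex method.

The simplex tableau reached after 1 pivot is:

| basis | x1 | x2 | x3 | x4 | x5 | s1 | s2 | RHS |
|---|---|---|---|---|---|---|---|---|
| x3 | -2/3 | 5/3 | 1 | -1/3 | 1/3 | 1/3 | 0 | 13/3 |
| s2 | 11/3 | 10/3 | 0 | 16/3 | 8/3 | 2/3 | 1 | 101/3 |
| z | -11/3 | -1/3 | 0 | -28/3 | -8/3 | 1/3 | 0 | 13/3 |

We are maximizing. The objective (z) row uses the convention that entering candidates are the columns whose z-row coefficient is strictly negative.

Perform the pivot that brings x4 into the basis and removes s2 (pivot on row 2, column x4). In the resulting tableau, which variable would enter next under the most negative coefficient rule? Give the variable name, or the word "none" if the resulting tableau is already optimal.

none

Pivot element 16/3. New z-row = old z-row − (-28/3)·(row 2/(16/3)).
Updated z-row coefficients: x1: 11/4, x2: 11/2, x3: 0, x4: 0, x5: 2, s1: 3/2, s2: 7/4.
No coefficient is strictly negative; the tableau after this pivot is optimal.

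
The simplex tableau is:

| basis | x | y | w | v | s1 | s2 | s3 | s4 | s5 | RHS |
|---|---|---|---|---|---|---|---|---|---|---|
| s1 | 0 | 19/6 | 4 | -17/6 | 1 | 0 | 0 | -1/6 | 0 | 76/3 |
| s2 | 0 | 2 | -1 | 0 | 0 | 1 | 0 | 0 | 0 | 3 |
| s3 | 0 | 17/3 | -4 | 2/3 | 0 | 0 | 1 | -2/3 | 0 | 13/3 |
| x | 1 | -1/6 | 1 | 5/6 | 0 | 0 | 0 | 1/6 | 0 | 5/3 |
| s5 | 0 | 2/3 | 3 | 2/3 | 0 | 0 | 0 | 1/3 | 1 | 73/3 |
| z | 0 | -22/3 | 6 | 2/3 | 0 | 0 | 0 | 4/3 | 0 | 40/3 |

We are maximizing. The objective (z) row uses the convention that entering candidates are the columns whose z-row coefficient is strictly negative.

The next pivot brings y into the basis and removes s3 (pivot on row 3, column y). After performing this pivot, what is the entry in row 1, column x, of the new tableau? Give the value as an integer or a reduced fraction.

Pivot element is row 3, column y: 17/3.
Normalize row 3: new (row 3, x) = 0/(17/3) = 0.
row 1 ← row 1 − (19/6)·(new row 3): 0 − (19/6)·0 = 0.

0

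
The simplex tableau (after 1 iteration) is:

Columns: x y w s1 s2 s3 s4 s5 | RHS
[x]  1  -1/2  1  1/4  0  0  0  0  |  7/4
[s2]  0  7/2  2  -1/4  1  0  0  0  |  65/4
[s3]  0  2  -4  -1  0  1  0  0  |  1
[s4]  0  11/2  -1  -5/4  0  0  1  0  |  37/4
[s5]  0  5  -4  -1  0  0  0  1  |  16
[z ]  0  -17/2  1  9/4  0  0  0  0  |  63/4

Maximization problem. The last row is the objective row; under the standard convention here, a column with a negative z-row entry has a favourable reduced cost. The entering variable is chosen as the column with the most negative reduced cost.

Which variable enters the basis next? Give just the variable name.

y

Objective-row coefficients: x: 0, y: -17/2, w: 1, s1: 9/4, s2: 0, s3: 0, s4: 0, s5: 0.
The most negative is -17/2 in column y, so y enters.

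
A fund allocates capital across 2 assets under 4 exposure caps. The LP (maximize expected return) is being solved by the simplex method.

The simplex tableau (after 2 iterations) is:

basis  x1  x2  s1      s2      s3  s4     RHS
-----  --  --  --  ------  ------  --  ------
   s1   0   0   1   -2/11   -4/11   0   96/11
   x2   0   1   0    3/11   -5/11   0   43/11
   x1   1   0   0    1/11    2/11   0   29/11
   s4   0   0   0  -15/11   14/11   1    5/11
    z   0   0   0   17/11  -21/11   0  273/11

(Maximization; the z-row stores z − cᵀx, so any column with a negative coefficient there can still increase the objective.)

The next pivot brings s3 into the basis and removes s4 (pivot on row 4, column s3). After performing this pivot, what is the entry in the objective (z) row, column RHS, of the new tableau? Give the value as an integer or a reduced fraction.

Pivot element is row 4, column s3: 14/11.
Normalize row 4: new (row 4, RHS) = (5/11)/(14/11) = 5/14.
z-row ← z-row − (-21/11)·(new row 4): 273/11 − (-21/11)·(5/14) = 51/2.

51/2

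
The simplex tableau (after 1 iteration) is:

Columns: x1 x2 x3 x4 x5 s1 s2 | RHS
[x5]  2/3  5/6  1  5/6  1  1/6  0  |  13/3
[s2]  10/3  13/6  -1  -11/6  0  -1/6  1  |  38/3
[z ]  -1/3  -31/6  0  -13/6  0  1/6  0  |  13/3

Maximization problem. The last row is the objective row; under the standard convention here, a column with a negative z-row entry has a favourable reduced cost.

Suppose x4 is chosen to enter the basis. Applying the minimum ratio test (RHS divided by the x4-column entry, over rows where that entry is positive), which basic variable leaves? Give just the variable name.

Ratios: row 1 (x5): (13/3)/(5/6) = 26/5; row 2 (s2): entry -11/6 ≤ 0, skip.
Minimum ratio 26/5 is in the x5 row, so x5 leaves.

x5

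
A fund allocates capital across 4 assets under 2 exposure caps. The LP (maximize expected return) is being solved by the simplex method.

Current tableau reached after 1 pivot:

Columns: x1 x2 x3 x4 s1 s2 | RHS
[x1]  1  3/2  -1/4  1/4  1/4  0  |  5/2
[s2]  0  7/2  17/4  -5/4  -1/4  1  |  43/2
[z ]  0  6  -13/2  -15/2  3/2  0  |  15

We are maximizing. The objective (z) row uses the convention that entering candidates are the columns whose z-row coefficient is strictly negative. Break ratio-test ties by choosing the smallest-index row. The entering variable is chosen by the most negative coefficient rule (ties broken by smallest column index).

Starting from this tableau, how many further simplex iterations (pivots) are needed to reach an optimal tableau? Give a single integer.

pivot: x4 in, x1 out → z = 90
pivot: x3 in, s2 out → z = 746/3
No improving column remains; optimal.

2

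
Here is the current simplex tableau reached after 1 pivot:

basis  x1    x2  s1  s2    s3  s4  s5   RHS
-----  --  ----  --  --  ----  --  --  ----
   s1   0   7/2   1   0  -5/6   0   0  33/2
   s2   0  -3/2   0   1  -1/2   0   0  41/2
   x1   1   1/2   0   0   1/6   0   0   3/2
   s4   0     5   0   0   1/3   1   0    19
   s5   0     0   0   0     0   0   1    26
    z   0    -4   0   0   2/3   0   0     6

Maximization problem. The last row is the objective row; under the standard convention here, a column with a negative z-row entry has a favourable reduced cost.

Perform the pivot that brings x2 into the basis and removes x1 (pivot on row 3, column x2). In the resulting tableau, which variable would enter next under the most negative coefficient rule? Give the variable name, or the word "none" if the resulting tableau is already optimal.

none

Pivot element 1/2. New z-row = old z-row − (-4)·(row 3/(1/2)).
Updated z-row coefficients: x1: 8, x2: 0, s1: 0, s2: 0, s3: 2, s4: 0, s5: 0.
No coefficient is strictly negative; the tableau after this pivot is optimal.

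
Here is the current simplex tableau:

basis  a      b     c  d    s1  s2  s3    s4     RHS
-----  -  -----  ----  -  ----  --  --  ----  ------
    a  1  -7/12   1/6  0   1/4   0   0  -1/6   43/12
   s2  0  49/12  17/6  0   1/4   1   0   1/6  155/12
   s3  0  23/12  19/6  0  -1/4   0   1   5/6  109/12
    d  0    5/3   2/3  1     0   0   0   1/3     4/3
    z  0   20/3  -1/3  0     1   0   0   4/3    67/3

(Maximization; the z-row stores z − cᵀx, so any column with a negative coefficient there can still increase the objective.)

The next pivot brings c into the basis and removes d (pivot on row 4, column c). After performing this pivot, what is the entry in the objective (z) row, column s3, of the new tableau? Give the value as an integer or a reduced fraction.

Pivot element is row 4, column c: 2/3.
Normalize row 4: new (row 4, s3) = 0/(2/3) = 0.
z-row ← z-row − (-1/3)·(new row 4): 0 − (-1/3)·0 = 0.

0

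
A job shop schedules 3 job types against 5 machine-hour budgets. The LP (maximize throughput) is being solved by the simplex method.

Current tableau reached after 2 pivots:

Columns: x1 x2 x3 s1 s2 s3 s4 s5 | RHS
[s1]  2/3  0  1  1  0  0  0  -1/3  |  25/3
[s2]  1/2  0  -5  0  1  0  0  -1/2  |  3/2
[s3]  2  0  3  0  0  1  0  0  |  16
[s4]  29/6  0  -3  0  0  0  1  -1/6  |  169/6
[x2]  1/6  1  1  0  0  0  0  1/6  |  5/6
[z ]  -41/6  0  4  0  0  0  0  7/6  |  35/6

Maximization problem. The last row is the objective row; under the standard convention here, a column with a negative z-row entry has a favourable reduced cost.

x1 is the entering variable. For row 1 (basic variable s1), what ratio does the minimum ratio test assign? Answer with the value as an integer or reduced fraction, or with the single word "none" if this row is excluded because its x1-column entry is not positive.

25/2

Ratio = RHS / (x1 entry) = (25/3) / (2/3) = 25/2.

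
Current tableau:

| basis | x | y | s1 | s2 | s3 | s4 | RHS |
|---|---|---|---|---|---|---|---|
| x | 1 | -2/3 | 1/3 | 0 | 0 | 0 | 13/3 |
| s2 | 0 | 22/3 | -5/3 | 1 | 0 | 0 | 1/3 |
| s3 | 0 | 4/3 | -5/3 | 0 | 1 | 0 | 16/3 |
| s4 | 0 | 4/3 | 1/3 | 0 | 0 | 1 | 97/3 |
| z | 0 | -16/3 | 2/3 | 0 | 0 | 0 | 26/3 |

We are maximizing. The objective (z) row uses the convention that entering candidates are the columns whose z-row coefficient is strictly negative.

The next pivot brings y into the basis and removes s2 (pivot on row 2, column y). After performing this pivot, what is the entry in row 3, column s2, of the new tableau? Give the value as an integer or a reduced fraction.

Pivot element is row 2, column y: 22/3.
Normalize row 2: new (row 2, s2) = 1/(22/3) = 3/22.
row 3 ← row 3 − (4/3)·(new row 2): 0 − (4/3)·(3/22) = -2/11.

-2/11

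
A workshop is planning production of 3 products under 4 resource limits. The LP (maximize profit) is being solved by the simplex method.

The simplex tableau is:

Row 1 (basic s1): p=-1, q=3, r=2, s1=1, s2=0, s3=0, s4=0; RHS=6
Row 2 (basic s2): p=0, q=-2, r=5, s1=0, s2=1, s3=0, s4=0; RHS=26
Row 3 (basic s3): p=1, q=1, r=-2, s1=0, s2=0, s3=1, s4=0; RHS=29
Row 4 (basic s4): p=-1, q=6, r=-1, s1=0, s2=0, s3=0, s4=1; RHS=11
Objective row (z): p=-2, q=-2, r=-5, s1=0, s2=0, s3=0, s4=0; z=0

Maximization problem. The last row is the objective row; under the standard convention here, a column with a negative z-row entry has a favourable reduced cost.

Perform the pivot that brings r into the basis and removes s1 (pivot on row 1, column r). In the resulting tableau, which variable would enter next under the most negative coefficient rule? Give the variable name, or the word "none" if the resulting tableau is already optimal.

p

Pivot element 2. New z-row = old z-row − (-5)·(row 1/2).
Updated z-row coefficients: p: -9/2, q: 11/2, r: 0, s1: 5/2, s2: 0, s3: 0, s4: 0.
The most negative is -9/2 in column p, so p would enter next.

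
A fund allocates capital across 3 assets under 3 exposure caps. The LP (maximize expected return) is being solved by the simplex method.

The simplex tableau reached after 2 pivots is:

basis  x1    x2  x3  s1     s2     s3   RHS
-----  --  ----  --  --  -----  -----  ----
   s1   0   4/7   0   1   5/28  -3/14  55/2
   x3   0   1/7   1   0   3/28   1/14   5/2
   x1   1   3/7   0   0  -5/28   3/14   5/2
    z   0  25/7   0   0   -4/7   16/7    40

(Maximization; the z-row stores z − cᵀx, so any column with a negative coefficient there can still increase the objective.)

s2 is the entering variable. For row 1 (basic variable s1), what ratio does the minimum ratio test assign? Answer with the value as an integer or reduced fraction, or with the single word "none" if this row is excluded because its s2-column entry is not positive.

Ratio = RHS / (s2 entry) = (55/2) / (5/28) = 154.

154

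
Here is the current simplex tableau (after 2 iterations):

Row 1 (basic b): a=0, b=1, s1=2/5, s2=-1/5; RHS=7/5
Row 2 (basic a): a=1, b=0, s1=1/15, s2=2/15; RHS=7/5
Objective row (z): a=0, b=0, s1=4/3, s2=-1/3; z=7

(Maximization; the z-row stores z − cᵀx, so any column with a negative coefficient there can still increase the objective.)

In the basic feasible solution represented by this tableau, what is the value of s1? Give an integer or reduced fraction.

0

s1 is nonbasic (not in the basis column), so its value in the current BFS is 0.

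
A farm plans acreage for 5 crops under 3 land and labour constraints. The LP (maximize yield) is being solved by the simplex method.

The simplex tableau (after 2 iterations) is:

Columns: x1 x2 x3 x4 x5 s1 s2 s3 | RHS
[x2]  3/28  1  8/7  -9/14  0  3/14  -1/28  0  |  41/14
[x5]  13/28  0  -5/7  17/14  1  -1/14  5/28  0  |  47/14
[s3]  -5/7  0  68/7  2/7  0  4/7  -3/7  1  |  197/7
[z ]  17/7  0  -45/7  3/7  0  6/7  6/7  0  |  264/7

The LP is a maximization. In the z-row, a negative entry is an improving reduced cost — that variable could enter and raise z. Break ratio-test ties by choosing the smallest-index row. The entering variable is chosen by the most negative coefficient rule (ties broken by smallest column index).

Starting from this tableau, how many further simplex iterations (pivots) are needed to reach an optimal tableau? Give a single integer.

pivot: x3 in, x2 out → z = 867/16
pivot: x4 in, s3 out → z = 5151/92
No improving column remains; optimal.

2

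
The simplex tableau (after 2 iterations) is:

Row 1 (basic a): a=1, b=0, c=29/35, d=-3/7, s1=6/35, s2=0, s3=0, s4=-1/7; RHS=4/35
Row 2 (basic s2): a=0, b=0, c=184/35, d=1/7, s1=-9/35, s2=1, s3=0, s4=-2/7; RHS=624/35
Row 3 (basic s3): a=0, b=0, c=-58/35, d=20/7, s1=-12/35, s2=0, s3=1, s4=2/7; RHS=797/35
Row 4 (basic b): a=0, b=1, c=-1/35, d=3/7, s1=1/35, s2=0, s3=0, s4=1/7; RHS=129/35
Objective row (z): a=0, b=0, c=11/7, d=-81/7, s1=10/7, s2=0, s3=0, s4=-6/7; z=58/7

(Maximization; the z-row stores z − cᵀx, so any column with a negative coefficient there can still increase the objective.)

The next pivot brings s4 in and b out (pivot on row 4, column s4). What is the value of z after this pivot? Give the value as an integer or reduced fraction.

Minimum ratio for s4: (129/35)/(1/7) = 129/5.
z changes by −(z-row coeff of s4)·ratio = −(-6/7)·(129/5) = 774/35.
New z = 58/7 + (774/35) = 152/5.

152/5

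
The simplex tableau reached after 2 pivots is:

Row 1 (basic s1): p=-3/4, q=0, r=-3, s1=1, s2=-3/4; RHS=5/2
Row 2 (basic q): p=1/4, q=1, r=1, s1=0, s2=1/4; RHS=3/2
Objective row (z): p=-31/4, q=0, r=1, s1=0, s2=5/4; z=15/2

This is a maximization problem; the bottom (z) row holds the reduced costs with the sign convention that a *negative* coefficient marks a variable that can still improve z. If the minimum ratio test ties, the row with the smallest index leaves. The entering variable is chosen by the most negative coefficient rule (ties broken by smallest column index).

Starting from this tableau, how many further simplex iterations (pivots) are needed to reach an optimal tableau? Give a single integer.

1

pivot: p in, q out → z = 54
No improving column remains; optimal.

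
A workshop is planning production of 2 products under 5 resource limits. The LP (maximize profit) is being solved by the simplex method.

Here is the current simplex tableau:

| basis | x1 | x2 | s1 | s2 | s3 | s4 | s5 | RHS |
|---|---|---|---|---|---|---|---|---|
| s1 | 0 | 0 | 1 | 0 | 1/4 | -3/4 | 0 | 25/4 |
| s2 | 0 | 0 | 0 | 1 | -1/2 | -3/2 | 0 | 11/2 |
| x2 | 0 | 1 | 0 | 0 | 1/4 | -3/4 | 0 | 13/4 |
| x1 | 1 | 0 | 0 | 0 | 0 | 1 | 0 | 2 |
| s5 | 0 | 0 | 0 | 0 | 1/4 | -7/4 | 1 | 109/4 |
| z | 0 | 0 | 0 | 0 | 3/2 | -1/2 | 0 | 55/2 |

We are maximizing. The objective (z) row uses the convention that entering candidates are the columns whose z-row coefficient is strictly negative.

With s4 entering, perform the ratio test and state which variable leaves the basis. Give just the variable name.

x1

Ratios: row 1 (s1): entry -3/4 ≤ 0, skip; row 2 (s2): entry -3/2 ≤ 0, skip; row 3 (x2): entry -3/4 ≤ 0, skip; row 4 (x1): 2/1 = 2; row 5 (s5): entry -7/4 ≤ 0, skip.
Minimum ratio 2 is in the x1 row, so x1 leaves.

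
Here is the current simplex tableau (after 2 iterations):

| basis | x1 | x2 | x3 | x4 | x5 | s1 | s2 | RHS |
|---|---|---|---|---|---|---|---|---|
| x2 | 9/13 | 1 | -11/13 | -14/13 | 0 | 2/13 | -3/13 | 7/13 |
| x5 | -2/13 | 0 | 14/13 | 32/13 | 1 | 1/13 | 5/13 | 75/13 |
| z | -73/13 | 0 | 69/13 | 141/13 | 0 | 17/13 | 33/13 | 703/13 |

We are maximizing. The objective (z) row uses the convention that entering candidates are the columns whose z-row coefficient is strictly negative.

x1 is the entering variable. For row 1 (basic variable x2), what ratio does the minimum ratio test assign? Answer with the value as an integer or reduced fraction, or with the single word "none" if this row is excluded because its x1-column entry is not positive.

7/9

Ratio = RHS / (x1 entry) = (7/13) / (9/13) = 7/9.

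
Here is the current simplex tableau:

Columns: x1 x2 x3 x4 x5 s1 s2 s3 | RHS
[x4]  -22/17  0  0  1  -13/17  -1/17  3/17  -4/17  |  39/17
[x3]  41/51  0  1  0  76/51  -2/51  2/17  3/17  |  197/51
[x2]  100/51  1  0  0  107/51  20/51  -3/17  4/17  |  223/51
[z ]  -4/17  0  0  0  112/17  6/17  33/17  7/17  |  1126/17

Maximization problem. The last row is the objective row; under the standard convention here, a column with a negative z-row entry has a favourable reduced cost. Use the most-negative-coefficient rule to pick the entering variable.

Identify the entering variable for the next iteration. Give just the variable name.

x1

Objective-row coefficients: x1: -4/17, x2: 0, x3: 0, x4: 0, x5: 112/17, s1: 6/17, s2: 33/17, s3: 7/17.
The most negative is -4/17 in column x1, so x1 enters.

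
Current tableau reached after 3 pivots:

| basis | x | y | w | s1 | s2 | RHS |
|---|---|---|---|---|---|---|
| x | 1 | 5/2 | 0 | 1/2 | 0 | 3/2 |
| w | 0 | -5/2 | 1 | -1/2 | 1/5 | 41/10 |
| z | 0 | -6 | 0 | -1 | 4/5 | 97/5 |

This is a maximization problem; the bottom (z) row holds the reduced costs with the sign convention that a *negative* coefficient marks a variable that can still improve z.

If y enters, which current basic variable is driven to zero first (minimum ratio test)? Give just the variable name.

x

Ratios: row 1 (x): (3/2)/(5/2) = 3/5; row 2 (w): entry -5/2 ≤ 0, skip.
Minimum ratio 3/5 is in the x row, so x leaves.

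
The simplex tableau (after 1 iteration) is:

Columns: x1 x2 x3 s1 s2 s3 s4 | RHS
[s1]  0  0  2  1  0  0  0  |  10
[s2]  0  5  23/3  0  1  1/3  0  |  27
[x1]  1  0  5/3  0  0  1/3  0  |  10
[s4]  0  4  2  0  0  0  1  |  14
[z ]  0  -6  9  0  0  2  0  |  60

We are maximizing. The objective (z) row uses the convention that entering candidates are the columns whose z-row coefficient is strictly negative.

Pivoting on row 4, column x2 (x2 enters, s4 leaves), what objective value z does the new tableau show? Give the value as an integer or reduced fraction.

81

Minimum ratio for x2: 14/4 = 7/2.
z changes by −(z-row coeff of x2)·ratio = −(-6)·(7/2) = 21.
New z = 60 + 21 = 81.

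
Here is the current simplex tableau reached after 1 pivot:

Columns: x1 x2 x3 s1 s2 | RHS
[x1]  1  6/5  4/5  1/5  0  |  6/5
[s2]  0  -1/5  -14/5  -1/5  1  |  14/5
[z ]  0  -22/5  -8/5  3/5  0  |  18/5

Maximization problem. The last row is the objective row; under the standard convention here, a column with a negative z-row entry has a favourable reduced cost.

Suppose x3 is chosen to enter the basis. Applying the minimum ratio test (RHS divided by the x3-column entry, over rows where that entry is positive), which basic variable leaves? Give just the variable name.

Ratios: row 1 (x1): (6/5)/(4/5) = 3/2; row 2 (s2): entry -14/5 ≤ 0, skip.
Minimum ratio 3/2 is in the x1 row, so x1 leaves.

x1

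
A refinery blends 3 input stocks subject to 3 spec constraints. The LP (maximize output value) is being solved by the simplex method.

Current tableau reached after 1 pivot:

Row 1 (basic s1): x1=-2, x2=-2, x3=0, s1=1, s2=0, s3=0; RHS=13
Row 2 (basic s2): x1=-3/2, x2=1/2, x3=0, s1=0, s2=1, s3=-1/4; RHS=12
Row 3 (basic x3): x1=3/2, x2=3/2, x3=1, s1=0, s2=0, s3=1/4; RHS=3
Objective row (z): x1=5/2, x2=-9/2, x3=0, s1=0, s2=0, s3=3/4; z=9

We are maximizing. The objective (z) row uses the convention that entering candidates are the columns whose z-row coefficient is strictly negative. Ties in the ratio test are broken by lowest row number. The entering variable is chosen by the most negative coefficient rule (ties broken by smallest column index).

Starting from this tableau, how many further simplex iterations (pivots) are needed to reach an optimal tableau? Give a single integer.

pivot: x2 in, x3 out → z = 18
No improving column remains; optimal.

1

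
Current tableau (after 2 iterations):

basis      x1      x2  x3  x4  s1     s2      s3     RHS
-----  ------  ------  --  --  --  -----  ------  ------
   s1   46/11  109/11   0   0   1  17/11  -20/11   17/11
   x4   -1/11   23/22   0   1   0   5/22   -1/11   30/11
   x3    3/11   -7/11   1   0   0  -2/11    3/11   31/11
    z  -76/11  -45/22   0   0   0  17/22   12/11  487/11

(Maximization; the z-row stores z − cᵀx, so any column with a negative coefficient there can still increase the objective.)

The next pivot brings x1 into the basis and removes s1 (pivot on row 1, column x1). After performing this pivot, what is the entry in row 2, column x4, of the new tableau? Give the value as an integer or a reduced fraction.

1

Pivot element is row 1, column x1: 46/11.
Normalize row 1: new (row 1, x4) = 0/(46/11) = 0.
row 2 ← row 2 − (-1/11)·(new row 1): 1 − (-1/11)·0 = 1.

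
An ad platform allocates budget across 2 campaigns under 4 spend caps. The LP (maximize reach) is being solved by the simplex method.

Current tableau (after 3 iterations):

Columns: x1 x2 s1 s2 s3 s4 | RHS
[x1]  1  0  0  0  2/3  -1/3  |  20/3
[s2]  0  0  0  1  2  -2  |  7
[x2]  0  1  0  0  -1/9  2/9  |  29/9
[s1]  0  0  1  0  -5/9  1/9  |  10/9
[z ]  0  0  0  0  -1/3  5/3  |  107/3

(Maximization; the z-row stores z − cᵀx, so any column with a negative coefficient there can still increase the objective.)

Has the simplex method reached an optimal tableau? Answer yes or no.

no

Column s3 has objective-row coefficient -1/3, which is negative; an improving pivot exists, so not yet optimal.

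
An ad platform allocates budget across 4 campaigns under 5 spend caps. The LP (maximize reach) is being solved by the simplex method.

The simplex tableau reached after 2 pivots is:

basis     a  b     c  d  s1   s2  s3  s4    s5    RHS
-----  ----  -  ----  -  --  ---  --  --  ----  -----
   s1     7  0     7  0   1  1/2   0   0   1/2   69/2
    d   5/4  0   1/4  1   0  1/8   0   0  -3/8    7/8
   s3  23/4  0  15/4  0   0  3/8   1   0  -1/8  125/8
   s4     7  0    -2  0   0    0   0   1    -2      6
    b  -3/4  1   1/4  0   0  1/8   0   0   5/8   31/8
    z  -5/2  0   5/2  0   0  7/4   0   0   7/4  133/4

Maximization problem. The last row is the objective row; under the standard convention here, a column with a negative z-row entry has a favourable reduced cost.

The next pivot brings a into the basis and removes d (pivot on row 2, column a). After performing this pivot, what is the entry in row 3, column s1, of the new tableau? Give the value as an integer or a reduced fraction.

Pivot element is row 2, column a: 5/4.
Normalize row 2: new (row 2, s1) = 0/(5/4) = 0.
row 3 ← row 3 − (23/4)·(new row 2): 0 − (23/4)·0 = 0.

0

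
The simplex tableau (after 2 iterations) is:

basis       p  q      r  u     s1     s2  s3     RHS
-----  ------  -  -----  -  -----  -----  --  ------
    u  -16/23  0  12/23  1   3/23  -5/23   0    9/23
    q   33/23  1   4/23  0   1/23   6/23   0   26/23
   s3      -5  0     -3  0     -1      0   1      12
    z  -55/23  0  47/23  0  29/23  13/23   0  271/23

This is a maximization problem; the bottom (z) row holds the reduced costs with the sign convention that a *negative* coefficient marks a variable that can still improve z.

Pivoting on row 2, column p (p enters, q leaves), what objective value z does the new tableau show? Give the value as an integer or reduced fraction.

Minimum ratio for p: (26/23)/(33/23) = 26/33.
z changes by −(z-row coeff of p)·ratio = −(-55/23)·(26/33) = 130/69.
New z = 271/23 + (130/69) = 41/3.

41/3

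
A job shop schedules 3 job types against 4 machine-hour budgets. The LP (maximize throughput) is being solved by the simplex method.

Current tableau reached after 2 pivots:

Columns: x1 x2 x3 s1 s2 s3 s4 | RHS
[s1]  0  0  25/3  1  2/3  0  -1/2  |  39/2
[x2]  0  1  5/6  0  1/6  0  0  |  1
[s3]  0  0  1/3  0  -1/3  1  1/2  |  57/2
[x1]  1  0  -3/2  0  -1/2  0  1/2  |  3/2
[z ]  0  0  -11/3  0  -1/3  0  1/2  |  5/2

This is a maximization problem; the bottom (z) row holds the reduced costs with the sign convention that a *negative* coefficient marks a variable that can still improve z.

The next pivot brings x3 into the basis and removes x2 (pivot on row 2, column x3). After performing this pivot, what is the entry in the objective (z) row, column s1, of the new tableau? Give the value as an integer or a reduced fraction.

0

Pivot element is row 2, column x3: 5/6.
Normalize row 2: new (row 2, s1) = 0/(5/6) = 0.
z-row ← z-row − (-11/3)·(new row 2): 0 − (-11/3)·0 = 0.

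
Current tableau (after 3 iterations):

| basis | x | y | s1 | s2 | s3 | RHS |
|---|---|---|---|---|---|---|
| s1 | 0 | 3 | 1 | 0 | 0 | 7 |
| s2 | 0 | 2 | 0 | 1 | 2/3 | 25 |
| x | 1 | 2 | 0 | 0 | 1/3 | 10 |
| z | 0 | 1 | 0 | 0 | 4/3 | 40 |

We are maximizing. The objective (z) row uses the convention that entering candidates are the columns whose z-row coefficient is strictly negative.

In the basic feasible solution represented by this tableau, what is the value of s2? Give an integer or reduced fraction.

s2 is basic (row 2); its value is the RHS of that row: 25.

25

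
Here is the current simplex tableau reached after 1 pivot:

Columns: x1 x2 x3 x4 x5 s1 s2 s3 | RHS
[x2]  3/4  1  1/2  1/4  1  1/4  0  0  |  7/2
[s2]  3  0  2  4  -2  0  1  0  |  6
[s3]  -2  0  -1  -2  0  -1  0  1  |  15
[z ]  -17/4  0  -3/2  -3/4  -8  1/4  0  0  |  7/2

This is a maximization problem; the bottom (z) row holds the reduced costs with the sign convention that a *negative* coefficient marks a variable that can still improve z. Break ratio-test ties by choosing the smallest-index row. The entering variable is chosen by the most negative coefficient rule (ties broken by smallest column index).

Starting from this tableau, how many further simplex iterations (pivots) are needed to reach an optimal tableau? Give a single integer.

1

pivot: x5 in, x2 out → z = 63/2
No improving column remains; optimal.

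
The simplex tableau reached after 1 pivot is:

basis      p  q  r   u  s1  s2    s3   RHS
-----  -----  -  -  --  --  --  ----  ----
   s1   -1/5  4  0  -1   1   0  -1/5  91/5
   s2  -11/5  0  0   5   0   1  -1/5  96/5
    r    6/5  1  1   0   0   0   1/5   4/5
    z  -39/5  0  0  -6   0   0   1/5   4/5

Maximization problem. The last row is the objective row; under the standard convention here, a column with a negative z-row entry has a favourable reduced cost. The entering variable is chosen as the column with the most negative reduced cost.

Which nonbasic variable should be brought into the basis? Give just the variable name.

Objective-row coefficients: p: -39/5, q: 0, r: 0, u: -6, s1: 0, s2: 0, s3: 1/5.
The most negative is -39/5 in column p, so p enters.

p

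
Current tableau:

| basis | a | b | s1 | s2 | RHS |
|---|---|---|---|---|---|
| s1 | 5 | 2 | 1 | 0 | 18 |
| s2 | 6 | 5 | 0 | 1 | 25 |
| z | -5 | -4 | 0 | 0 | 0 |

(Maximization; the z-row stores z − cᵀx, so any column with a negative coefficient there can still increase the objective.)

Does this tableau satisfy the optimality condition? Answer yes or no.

Column a has objective-row coefficient -5, which is negative; an improving pivot exists, so not yet optimal.

no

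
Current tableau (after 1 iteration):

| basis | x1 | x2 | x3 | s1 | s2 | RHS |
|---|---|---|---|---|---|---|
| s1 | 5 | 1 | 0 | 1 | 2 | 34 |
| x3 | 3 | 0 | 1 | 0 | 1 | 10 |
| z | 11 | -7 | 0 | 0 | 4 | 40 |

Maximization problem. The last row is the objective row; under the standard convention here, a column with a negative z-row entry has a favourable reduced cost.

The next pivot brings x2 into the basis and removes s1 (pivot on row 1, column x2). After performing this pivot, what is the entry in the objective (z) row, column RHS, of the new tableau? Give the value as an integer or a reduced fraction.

Pivot element is row 1, column x2: 1.
Normalize row 1: new (row 1, RHS) = 34/1 = 34.
z-row ← z-row − (-7)·(new row 1): 40 − (-7)·34 = 278.

278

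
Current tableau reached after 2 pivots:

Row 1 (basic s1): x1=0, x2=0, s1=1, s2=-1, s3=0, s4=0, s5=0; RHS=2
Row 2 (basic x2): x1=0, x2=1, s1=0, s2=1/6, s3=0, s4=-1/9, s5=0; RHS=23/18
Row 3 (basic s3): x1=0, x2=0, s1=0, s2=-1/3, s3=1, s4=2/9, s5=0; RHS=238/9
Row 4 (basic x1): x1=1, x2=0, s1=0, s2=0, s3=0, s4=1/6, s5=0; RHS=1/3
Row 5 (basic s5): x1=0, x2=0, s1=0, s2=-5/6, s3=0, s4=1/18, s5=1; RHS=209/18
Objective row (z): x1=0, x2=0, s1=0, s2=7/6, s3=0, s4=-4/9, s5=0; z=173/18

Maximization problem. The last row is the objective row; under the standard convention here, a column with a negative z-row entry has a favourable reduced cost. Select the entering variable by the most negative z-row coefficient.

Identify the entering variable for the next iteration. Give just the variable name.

s4

Objective-row coefficients: x1: 0, x2: 0, s1: 0, s2: 7/6, s3: 0, s4: -4/9, s5: 0.
The most negative is -4/9 in column s4, so s4 enters.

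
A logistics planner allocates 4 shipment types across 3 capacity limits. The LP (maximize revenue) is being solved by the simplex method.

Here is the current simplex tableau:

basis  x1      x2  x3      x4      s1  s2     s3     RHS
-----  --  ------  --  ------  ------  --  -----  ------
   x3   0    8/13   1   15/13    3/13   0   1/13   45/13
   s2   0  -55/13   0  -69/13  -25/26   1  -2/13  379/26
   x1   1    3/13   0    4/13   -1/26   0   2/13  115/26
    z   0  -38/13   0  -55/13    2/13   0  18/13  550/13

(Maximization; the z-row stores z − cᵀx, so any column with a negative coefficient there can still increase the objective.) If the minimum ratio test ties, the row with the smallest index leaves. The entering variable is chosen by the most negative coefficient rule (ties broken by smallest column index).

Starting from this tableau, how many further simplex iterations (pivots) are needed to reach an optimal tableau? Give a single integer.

2

pivot: x4 in, x3 out → z = 55
pivot: x2 in, x4 out → z = 235/4
No improving column remains; optimal.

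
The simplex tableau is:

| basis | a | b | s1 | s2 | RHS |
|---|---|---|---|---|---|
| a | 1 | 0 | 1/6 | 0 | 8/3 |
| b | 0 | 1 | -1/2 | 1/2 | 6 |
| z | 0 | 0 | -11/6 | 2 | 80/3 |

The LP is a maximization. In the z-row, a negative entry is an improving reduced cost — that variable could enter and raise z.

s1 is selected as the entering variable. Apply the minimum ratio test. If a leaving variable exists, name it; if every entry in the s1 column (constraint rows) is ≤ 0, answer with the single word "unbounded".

Ratios: row 1 (a): (8/3)/(1/6) = 16; row 2 (b): entry -1/2 ≤ 0, skip.
Minimum ratio is in the a row, so a leaves.

a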